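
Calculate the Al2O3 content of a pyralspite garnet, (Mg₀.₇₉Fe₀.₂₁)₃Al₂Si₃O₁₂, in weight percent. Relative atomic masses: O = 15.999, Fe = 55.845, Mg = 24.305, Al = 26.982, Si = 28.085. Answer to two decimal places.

Molar mass of (Mg₀.₇₉Fe₀.₂₁)₃Al₂Si₃O₁₂ = 2.37*24.305 + 0.63*55.845 + 2*26.982 + 3*28.085 + 12*15.999 = 422.992 g/mol.
Each formula unit contains 2 Al, equivalent to 2/2 = 1.0000 mol Al2O3.
M(Al2O3) = 2×26.982 + 3×15.999 = 101.961 g/mol.
Mass of Al2O3 per formula unit = 1.0000 × 101.961 = 101.961 g.
Al2O3 wt% = 101.961 / 422.992 × 100 = 24.10%.

24.10 wt%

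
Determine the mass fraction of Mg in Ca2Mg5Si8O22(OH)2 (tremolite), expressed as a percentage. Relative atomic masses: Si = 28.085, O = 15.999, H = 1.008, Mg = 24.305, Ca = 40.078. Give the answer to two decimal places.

14.96 mass %

Formula mass = 2×40.078 + 5×24.305 + 8×28.085 + 24×15.999 + 2×1.008 = 812.353 g/mol, of which 121.525 g is Mg.
So Mg makes up 121.525/812.353 = 0.1496 of the mass, i.e. 14.96%.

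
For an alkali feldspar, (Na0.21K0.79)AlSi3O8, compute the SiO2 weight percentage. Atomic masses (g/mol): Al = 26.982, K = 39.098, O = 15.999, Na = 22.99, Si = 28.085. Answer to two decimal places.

65.56 wt%

Formula mass = 274.944 g/mol.
3 Si → 3.0000 mol SiO2 per formula unit; M(SiO2) = 60.083, so SiO2 mass = 180.249 g.
180.249/274.944 × 100 = 65.56 wt%.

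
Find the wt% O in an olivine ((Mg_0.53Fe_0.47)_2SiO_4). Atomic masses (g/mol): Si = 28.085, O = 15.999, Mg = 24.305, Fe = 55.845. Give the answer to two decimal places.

37.57 mass %

Formula mass = 1.06×24.305 + 0.94×55.845 + 1×28.085 + 4×15.999 = 170.339 g/mol, of which 63.996 g is O.
So O makes up 63.996/170.339 = 0.3757 of the mass, i.e. 37.57%.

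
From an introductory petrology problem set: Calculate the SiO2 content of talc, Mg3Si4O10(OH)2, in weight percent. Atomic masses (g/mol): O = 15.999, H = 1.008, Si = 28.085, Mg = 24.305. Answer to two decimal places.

Formula mass = 379.259 g/mol.
4 Si → 4.0000 mol SiO2 per formula unit; M(SiO2) = 60.083, so SiO2 mass = 240.332 g.
240.332/379.259 × 100 = 63.37 wt%.

63.37 wt%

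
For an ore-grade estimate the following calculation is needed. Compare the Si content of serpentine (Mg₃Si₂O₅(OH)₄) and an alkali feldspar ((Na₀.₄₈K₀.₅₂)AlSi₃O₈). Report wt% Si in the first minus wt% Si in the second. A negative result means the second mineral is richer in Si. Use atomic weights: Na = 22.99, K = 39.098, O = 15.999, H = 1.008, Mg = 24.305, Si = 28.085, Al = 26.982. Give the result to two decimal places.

-10.87 percentage points

First mineral: 56.170 g Si in 277.108 g formula = 20.27 wt% Si.
Second mineral: 84.255 g Si in 270.595 g formula = 31.14 wt% Si.
20.27% − 31.14% gives a difference of -10.87 percentage points.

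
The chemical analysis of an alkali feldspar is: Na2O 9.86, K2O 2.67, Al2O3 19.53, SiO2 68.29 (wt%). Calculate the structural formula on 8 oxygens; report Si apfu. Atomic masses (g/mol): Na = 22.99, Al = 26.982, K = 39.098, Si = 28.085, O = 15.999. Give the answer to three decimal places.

2.996 Si apfu

9.86 wt% Na2O ÷ 61.979 g/mol = 0.15909 mol, giving 0.31818 Na and 0.15909 O.
2.67 wt% K2O ÷ 94.195 g/mol = 0.02835 mol, giving 0.05670 K and 0.02835 O.
19.53 wt% Al2O3 ÷ 101.961 g/mol = 0.19154 mol, giving 0.38308 Al and 0.57462 O.
68.29 wt% SiO2 ÷ 60.083 g/mol = 1.13659 mol, giving 1.13659 Si and 2.27318 O.
Oxygen sums to 3.03524; scaling by 8/3.03524 = 2.63571 puts the formula on 8 O.
Si: 1.13659 × 2.63571 = 2.996 atoms per formula unit.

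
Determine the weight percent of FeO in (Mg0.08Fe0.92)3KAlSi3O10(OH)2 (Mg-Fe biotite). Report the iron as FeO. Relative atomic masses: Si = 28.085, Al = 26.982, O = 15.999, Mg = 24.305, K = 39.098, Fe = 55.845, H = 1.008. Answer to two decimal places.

39.32 wt%

Molar mass of (Mg0.08Fe0.92)3KAlSi3O10(OH)2 = 0.24·24.305 + 2.76·55.845 + 1·39.098 + 1·26.982 + 3·28.085 + 12·15.999 + 2·1.008 = 504.304 g/mol.
Each formula unit contains 2.76 Fe, equivalent to 2.76/1 = 2.7600 mol FeO.
M(FeO) = 1×55.845 + 1×15.999 = 71.844 g/mol.
Mass of FeO per formula unit = 2.7600 × 71.844 = 198.289 g.
FeO wt% = 198.289 / 504.304 × 100 = 39.32%.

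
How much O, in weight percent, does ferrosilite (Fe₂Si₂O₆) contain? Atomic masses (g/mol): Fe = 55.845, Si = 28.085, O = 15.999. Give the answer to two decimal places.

Molar mass of Fe₂Si₂O₆: 2·55.845 + 2·28.085 + 6·15.999 = 263.854 g/mol.
Mass of O per formula unit: 6 × 15.999 = 95.994 g.
Weight fraction O = 95.994 / 263.854 = 0.3638.

36.38 weight percent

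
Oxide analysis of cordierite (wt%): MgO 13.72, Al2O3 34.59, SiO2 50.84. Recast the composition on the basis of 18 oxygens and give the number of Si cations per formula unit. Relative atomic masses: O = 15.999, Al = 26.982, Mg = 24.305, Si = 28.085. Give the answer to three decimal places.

MgO: 13.72/40.304 = 0.34041 mol → 0.34041 mol Mg, 0.34041 mol O.
Al2O3: 34.59/101.961 = 0.33925 mol → 0.67850 mol Al, 1.01775 mol O.
SiO2: 50.84/60.083 = 0.84616 mol → 0.84616 mol Si, 1.69232 mol O.
Total oxygen = 3.05048 mol. Normalization factor = 18/3.05048 = 5.90071.
Si per 18 O = 0.84616 × 5.90071 = 4.993.

4.993 Si apfu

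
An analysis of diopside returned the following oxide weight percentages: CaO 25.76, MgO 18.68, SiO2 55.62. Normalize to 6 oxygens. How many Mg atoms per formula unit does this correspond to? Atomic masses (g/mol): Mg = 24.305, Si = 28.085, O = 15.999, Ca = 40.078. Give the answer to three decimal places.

1.002 Mg apfu

CaO: 25.76/56.077 = 0.45937 mol → 0.45937 mol Ca, 0.45937 mol O.
MgO: 18.68/40.304 = 0.46348 mol → 0.46348 mol Mg, 0.46348 mol O.
SiO2: 55.62/60.083 = 0.92572 mol → 0.92572 mol Si, 1.85144 mol O.
Total oxygen = 2.77429 mol. Normalization factor = 6/2.77429 = 2.16272.
Mg per 6 O = 0.46348 × 2.16272 = 1.002.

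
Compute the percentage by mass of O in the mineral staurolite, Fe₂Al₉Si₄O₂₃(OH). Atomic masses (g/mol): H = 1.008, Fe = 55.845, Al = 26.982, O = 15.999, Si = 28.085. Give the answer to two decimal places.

45.08 wt%

Formula mass = 2*55.845 + 9*26.982 + 4*28.085 + 24*15.999 + 1*1.008 = 851.852 g/mol, of which 383.976 g is O.
So O makes up 383.976/851.852 = 0.4508 of the mass, i.e. 45.08%.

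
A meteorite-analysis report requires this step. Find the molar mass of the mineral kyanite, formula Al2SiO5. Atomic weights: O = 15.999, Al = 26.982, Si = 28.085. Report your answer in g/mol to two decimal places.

Al: 2 × 26.982 = 53.9640
Si: 1 × 28.085 = 28.0850
O: 5 × 15.999 = 79.9950
Summing the contributions gives the formula mass.

162.04 g/mol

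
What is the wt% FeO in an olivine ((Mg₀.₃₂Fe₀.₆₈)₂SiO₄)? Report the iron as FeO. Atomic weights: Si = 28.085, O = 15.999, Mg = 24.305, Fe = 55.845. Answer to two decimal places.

53.22 wt%

Formula mass = 183.585 g/mol.
1.36 Fe → 1.3600 mol FeO per formula unit; M(FeO) = 71.844, so FeO mass = 97.708 g.
97.708/183.585 × 100 = 53.22 wt%.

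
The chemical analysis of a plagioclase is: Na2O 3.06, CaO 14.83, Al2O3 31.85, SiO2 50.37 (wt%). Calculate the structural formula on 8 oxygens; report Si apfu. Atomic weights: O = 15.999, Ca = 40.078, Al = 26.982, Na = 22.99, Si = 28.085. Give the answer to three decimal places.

2.291 Si apfu

3.06 wt% Na2O ÷ 61.979 g/mol = 0.04937 mol, giving 0.09874 Na and 0.04937 O.
14.83 wt% CaO ÷ 56.077 g/mol = 0.26446 mol, giving 0.26446 Ca and 0.26446 O.
31.85 wt% Al2O3 ÷ 101.961 g/mol = 0.31237 mol, giving 0.62474 Al and 0.93711 O.
50.37 wt% SiO2 ÷ 60.083 g/mol = 0.83834 mol, giving 0.83834 Si and 1.67668 O.
Oxygen sums to 2.92762; scaling by 8/2.92762 = 2.73260 puts the formula on 8 O.
Si: 0.83834 × 2.73260 = 2.291 atoms per formula unit.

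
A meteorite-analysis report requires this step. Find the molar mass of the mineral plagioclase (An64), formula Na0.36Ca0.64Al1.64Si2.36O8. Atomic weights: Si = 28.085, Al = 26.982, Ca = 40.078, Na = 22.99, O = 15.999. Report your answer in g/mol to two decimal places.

M = 0.36(22.99) + 0.64(40.078) + 1.64(26.982) + 2.36(28.085) + 8(15.999)

272.45 g/mol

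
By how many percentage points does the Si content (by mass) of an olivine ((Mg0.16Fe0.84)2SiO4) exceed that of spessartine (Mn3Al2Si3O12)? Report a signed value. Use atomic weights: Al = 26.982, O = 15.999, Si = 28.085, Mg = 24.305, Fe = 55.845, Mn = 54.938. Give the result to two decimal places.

-2.52 percentage points

Si in (Mg0.16Fe0.84)2SiO4: molar mass 193.678 g/mol; 1×28.085 = 28.085 g → 14.50 wt%.
Si in Mn3Al2Si3O12: molar mass 495.021 g/mol; 3×28.085 = 84.255 g → 17.02 wt%.
Difference = 14.50 − 17.02 = -2.52 percentage points.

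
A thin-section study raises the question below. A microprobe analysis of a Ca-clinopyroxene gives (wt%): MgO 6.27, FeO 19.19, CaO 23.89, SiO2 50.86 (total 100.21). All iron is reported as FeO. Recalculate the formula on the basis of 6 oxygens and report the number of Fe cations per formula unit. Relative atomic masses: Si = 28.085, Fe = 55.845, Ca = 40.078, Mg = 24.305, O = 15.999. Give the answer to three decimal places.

MgO: 6.27/40.304 = 0.15557 mol → 0.15557 mol Mg, 0.15557 mol O.
FeO: 19.19/71.844 = 0.26711 mol → 0.26711 mol Fe, 0.26711 mol O.
CaO: 23.89/56.077 = 0.42602 mol → 0.42602 mol Ca, 0.42602 mol O.
SiO2: 50.86/60.083 = 0.84650 mol → 0.84650 mol Si, 1.69300 mol O.
Total oxygen = 2.54170 mol. Normalization factor = 6/2.54170 = 2.36062.
Fe per 6 O = 0.26711 × 2.36062 = 0.631.

0.631 Fe apfu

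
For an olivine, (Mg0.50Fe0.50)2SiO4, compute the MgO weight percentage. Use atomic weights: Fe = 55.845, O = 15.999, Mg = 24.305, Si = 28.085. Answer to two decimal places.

23.40 wt%

Molar mass of (Mg0.50Fe0.50)2SiO4 = 1·24.305 + 1·55.845 + 1·28.085 + 4·15.999 = 172.231 g/mol.
Each formula unit contains 1 Mg, equivalent to 1/1 = 1.0000 mol MgO.
M(MgO) = 1×24.305 + 1×15.999 = 40.304 g/mol.
Mass of MgO per formula unit = 1.0000 × 40.304 = 40.304 g.
MgO wt% = 40.304 / 172.231 × 100 = 23.40%.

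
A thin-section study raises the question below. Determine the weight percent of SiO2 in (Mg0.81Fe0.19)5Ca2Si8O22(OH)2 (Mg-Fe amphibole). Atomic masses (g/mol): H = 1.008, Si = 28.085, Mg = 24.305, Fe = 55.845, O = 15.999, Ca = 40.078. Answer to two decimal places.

57.06 wt%

M((Mg0.81Fe0.19)5Ca2Si8O22(OH)2) = 842.316 g/mol; M(SiO2) = 60.083 g/mol.
Moles SiO2 per formula unit = 8 Si ÷ 1 = 8.0000.
SiO2 fraction = (8.0000 × 60.083) / 842.316 = 480.664/842.316 = 0.5706.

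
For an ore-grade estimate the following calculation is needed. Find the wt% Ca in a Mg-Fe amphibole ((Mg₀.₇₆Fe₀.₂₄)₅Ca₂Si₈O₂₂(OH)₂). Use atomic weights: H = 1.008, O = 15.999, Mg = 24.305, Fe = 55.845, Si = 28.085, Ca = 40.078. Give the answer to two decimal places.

Molar mass of (Mg₀.₇₆Fe₀.₂₄)₅Ca₂Si₈O₂₂(OH)₂: 3.80*24.305 + 1.20*55.845 + 2*40.078 + 8*28.085 + 24*15.999 + 2*1.008 = 850.201 g/mol.
Mass of Ca per formula unit: 2 × 40.078 = 80.156 g.
Weight fraction Ca = 80.156 / 850.201 = 0.0943.

9.43 mass %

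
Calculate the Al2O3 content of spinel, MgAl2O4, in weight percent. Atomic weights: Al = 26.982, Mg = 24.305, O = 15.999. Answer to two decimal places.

Molar mass of MgAl2O4 = 1×24.305 + 2×26.982 + 4×15.999 = 142.265 g/mol.
Each formula unit contains 2 Al, equivalent to 2/2 = 1.0000 mol Al2O3.
M(Al2O3) = 2×26.982 + 3×15.999 = 101.961 g/mol.
Mass of Al2O3 per formula unit = 1.0000 × 101.961 = 101.961 g.
Al2O3 wt% = 101.961 / 142.265 × 100 = 71.67%.

71.67 wt%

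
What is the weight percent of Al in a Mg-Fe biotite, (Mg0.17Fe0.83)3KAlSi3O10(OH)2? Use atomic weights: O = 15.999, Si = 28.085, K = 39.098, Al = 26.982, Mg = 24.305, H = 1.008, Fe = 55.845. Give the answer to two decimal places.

Formula mass = 0.51·24.305 + 2.49·55.845 + 1·39.098 + 1·26.982 + 3·28.085 + 12·15.999 + 2·1.008 = 495.789 g/mol, of which 26.982 g is Al.
So Al makes up 26.982/495.789 = 0.0544 of the mass, i.e. 5.44%.

5.44 weight percent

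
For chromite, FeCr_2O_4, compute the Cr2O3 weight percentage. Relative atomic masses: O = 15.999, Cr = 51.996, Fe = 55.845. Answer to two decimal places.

Molar mass of FeCr_2O_4 = 1*55.845 + 2*51.996 + 4*15.999 = 223.833 g/mol.
Each formula unit contains 2 Cr, equivalent to 2/2 = 1.0000 mol Cr2O3.
M(Cr2O3) = 2×51.996 + 3×15.999 = 151.989 g/mol.
Mass of Cr2O3 per formula unit = 1.0000 × 151.989 = 151.989 g.
Cr2O3 wt% = 151.989 / 223.833 × 100 = 67.90%.

67.90 wt%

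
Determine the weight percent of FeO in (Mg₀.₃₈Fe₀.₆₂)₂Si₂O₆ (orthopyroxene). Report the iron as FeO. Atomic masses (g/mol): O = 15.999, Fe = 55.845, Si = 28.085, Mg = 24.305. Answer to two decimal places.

Formula mass = 239.884 g/mol.
1.24 Fe → 1.2400 mol FeO per formula unit; M(FeO) = 71.844, so FeO mass = 89.087 g.
89.087/239.884 × 100 = 37.14 wt%.

37.14 wt%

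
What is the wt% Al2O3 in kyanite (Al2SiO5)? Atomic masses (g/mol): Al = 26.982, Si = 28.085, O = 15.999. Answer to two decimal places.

Formula mass = 162.044 g/mol.
2 Al → 1.0000 mol Al2O3 per formula unit; M(Al2O3) = 101.961, so Al2O3 mass = 101.961 g.
101.961/162.044 × 100 = 62.92 wt%.

62.92 wt%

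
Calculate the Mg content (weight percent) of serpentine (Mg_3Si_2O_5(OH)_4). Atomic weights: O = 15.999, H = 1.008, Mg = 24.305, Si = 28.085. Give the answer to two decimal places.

26.31 weight percent

Formula mass = 3×24.305 + 2×28.085 + 9×15.999 + 4×1.008 = 277.108 g/mol, of which 72.915 g is Mg.
So Mg makes up 72.915/277.108 = 0.2631 of the mass, i.e. 26.31%.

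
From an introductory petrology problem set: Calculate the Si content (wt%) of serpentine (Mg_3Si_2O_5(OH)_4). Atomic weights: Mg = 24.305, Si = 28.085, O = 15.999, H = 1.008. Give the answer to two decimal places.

Formula mass = 3×24.305 + 2×28.085 + 9×15.999 + 4×1.008 = 277.108 g/mol, of which 56.170 g is Si.
So Si makes up 56.170/277.108 = 0.2027 of the mass, i.e. 20.27%.

20.27 wt%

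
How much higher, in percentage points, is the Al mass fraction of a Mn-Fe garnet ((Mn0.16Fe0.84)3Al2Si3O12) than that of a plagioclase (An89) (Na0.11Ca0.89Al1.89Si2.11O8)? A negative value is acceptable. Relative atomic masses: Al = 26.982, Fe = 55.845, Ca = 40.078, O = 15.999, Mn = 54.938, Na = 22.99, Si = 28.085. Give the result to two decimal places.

-7.60 percentage points

First mineral: 53.964 g Al in 497.307 g formula = 10.85 wt% Al.
Second mineral: 50.996 g Al in 276.446 g formula = 18.45 wt% Al.
10.85% − 18.45% gives a difference of -7.60 percentage points.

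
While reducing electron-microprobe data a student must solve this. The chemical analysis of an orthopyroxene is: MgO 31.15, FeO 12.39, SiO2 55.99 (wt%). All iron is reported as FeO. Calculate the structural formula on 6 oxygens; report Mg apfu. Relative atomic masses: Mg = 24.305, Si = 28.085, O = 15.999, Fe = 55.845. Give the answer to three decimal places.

MgO (M=40.304): mol = 0.77288; Mg = 0.77288, O = 0.77288.
FeO (M=71.844): mol = 0.17246; Fe = 0.17246, O = 0.17246.
SiO2 (M=60.083): mol = 0.93188; Si = 0.93188, O = 1.86376.
ΣO = 2.80910; factor = 6/ΣO = 2.13592.
Mg apfu = 0.77288 × 2.13592 = 1.651.

1.651 Mg apfu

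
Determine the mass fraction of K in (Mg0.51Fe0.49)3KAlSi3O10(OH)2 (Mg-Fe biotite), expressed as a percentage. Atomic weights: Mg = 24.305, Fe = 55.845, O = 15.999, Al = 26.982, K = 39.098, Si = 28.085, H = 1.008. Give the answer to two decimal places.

Formula mass = 1.53×24.305 + 1.47×55.845 + 1×39.098 + 1×26.982 + 3×28.085 + 12×15.999 + 2×1.008 = 463.618 g/mol, of which 39.098 g is K.
So K makes up 39.098/463.618 = 0.0843 of the mass, i.e. 8.43%.

8.43 weight percent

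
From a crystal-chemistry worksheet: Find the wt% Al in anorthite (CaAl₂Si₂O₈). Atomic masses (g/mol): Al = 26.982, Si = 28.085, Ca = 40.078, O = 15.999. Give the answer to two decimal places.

Formula mass = 1×40.078 + 2×26.982 + 2×28.085 + 8×15.999 = 278.204 g/mol, of which 53.964 g is Al.
So Al makes up 53.964/278.204 = 0.1940 of the mass, i.e. 19.40%.

19.40 mass %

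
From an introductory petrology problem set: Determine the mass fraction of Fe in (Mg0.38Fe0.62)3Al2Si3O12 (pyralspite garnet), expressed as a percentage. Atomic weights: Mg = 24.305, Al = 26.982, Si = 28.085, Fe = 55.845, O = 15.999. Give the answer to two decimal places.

22.49 weight percent

Formula mass = 1.14*24.305 + 1.86*55.845 + 2*26.982 + 3*28.085 + 12*15.999 = 461.786 g/mol, of which 103.872 g is Fe.
So Fe makes up 103.872/461.786 = 0.2249 of the mass, i.e. 22.49%.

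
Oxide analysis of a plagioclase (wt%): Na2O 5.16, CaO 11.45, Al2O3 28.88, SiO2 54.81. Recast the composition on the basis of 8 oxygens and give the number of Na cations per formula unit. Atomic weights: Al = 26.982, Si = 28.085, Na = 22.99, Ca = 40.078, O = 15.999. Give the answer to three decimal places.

0.450 Na apfu

Na2O: 5.16/61.979 = 0.08325 mol → 0.16650 mol Na, 0.08325 mol O.
CaO: 11.45/56.077 = 0.20418 mol → 0.20418 mol Ca, 0.20418 mol O.
Al2O3: 28.88/101.961 = 0.28325 mol → 0.56650 mol Al, 0.84975 mol O.
SiO2: 54.81/60.083 = 0.91224 mol → 0.91224 mol Si, 1.82448 mol O.
Total oxygen = 2.96166 mol. Normalization factor = 8/2.96166 = 2.70119.
Na per 8 O = 0.16650 × 2.70119 = 0.450.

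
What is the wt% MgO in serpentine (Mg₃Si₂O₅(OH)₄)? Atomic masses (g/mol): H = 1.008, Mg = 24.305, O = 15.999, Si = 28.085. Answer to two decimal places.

Formula mass = 277.108 g/mol.
3 Mg → 3.0000 mol MgO per formula unit; M(MgO) = 40.304, so MgO mass = 120.912 g.
120.912/277.108 × 100 = 43.63 wt%.

43.63 wt%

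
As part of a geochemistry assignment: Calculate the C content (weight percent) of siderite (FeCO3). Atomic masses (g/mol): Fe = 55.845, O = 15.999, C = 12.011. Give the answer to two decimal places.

Formula mass = 1×55.845 + 1×12.011 + 3×15.999 = 115.853 g/mol, of which 12.011 g is C.
So C makes up 12.011/115.853 = 0.1037 of the mass, i.e. 10.37%.

10.37 weight percent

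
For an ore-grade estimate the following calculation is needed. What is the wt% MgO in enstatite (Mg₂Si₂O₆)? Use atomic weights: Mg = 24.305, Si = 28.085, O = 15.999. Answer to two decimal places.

40.15 wt%

M(Mg₂Si₂O₆) = 200.774 g/mol; M(MgO) = 40.304 g/mol.
Moles MgO per formula unit = 2 Mg ÷ 1 = 2.0000.
MgO fraction = (2.0000 × 40.304) / 200.774 = 80.608/200.774 = 0.4015.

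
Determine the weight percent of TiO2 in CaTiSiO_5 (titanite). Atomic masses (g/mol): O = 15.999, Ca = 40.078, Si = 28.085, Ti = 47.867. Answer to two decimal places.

M(CaTiSiO_5) = 196.025 g/mol; M(TiO2) = 79.865 g/mol.
Moles TiO2 per formula unit = 1 Ti ÷ 1 = 1.0000.
TiO2 fraction = (1.0000 × 79.865) / 196.025 = 79.865/196.025 = 0.4074.

40.74 wt%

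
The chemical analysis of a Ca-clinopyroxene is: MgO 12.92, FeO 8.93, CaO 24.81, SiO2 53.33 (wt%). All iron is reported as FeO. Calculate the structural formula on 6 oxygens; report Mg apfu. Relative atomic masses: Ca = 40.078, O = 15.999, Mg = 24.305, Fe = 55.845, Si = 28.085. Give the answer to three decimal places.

12.92 wt% MgO ÷ 40.304 g/mol = 0.32056 mol, giving 0.32056 Mg and 0.32056 O.
8.93 wt% FeO ÷ 71.844 g/mol = 0.12430 mol, giving 0.12430 Fe and 0.12430 O.
24.81 wt% CaO ÷ 56.077 g/mol = 0.44243 mol, giving 0.44243 Ca and 0.44243 O.
53.33 wt% SiO2 ÷ 60.083 g/mol = 0.88761 mol, giving 0.88761 Si and 1.77522 O.
Oxygen sums to 2.66251; scaling by 6/2.66251 = 2.25351 puts the formula on 6 O.
Mg: 0.32056 × 2.25351 = 0.722 atoms per formula unit.

0.722 Mg apfu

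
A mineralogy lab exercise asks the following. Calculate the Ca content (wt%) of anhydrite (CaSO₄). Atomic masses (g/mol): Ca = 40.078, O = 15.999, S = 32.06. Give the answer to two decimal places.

29.44 wt%

Formula mass = 1·40.078 + 1·32.06 + 4·15.999 = 136.134 g/mol, of which 40.078 g is Ca.
So Ca makes up 40.078/136.134 = 0.2944 of the mass, i.e. 29.44%.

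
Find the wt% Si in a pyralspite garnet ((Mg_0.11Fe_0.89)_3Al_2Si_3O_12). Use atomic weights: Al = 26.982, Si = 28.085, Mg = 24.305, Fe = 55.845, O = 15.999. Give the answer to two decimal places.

17.29 mass %

M((Mg_0.11Fe_0.89)_3Al_2Si_3O_12) = 487.334 g/mol.
Si contributes 3 × 28.085 = 84.255 g per mole.
84.255/487.334 = 0.1729 → 17.29%.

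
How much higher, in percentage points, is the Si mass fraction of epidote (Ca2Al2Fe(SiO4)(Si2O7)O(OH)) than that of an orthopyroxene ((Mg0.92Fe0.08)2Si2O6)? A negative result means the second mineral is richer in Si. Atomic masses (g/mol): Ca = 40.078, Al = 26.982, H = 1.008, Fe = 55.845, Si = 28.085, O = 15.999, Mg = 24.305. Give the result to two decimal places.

-9.85 percentage points

First mineral: 84.255 g Si in 483.215 g formula = 17.44 wt% Si.
Second mineral: 56.170 g Si in 205.820 g formula = 27.29 wt% Si.
17.44% − 27.29% gives a difference of -9.85 percentage points.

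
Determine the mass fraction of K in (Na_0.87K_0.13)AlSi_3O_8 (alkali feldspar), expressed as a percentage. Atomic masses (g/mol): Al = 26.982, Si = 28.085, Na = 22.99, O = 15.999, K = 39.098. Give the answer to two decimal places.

M((Na_0.87K_0.13)AlSi_3O_8) = 264.313 g/mol.
K contributes 0.13 × 39.098 = 5.083 g per mole.
5.083/264.313 = 0.0192 → 1.92%.

1.92 mass %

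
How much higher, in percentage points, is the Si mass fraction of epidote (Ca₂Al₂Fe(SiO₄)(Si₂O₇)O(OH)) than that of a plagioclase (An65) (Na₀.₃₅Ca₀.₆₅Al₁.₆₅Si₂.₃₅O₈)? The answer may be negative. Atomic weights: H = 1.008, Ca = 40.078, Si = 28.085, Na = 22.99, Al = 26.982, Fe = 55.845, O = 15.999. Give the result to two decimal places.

M(Ca₂Al₂Fe(SiO₄)(Si₂O₇)O(OH)) = 483.215 g/mol, so wt% Si = 84.255/483.215 × 100 = 17.44%.
M(Na₀.₃₅Ca₀.₆₅Al₁.₆₅Si₂.₃₅O₈) = 272.609 g/mol, so wt% Si = 66.000/272.609 × 100 = 24.21%.
17.44 − 24.21 = -6.77 pp.

-6.77 percentage points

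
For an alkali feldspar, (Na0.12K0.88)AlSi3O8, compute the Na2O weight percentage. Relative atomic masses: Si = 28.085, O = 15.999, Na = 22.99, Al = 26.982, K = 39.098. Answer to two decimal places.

1.35 wt%

Molar mass of (Na0.12K0.88)AlSi3O8 = 0.12×22.99 + 0.88×39.098 + 1×26.982 + 3×28.085 + 8×15.999 = 276.394 g/mol.
Each formula unit contains 0.12 Na, equivalent to 0.12/2 = 0.0600 mol Na2O.
M(Na2O) = 2×22.99 + 1×15.999 = 61.979 g/mol.
Mass of Na2O per formula unit = 0.0600 × 61.979 = 3.719 g.
Na2O wt% = 3.719 / 276.394 × 100 = 1.35%.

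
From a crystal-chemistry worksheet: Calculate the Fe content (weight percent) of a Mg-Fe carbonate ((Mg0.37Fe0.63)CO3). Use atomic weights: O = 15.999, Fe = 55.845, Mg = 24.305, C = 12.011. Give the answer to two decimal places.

Molar mass of (Mg0.37Fe0.63)CO3: 0.37*24.305 + 0.63*55.845 + 1*12.011 + 3*15.999 = 104.183 g/mol.
Mass of Fe per formula unit: 0.63 × 55.845 = 35.182 g.
Weight fraction Fe = 35.182 / 104.183 = 0.3377.

33.77 weight percent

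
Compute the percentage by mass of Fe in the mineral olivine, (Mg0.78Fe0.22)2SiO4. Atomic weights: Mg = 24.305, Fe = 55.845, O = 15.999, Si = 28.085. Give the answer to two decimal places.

M((Mg0.78Fe0.22)2SiO4) = 154.569 g/mol.
Fe contributes 0.44 × 55.845 = 24.572 g per mole.
24.572/154.569 = 0.1590 → 15.90%.

15.90 wt%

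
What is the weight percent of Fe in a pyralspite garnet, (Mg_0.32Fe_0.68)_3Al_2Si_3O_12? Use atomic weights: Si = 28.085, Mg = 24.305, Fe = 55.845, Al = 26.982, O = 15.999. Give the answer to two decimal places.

24.37 mass %

Molar mass of (Mg_0.32Fe_0.68)_3Al_2Si_3O_12: 0.96*24.305 + 2.04*55.845 + 2*26.982 + 3*28.085 + 12*15.999 = 467.464 g/mol.
Mass of Fe per formula unit: 2.04 × 55.845 = 113.924 g.
Weight fraction Fe = 113.924 / 467.464 = 0.2437.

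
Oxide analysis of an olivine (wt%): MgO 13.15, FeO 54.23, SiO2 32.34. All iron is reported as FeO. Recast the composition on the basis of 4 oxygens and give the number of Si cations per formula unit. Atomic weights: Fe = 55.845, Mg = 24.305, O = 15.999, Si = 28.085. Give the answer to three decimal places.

0.998 Si apfu

MgO: 13.15/40.304 = 0.32627 mol → 0.32627 mol Mg, 0.32627 mol O.
FeO: 54.23/71.844 = 0.75483 mol → 0.75483 mol Fe, 0.75483 mol O.
SiO2: 32.34/60.083 = 0.53826 mol → 0.53826 mol Si, 1.07652 mol O.
Total oxygen = 2.15762 mol. Normalization factor = 4/2.15762 = 1.85389.
Si per 4 O = 0.53826 × 1.85389 = 0.998.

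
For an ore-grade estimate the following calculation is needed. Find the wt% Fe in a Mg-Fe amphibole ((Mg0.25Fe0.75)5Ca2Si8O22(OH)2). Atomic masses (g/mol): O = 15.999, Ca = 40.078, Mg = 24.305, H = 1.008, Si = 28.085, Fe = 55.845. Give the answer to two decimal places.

M((Mg0.25Fe0.75)5Ca2Si8O22(OH)2) = 930.628 g/mol.
Fe contributes 3.75 × 55.845 = 209.419 g per mole.
209.419/930.628 = 0.2250 → 22.50%.

22.50 mass %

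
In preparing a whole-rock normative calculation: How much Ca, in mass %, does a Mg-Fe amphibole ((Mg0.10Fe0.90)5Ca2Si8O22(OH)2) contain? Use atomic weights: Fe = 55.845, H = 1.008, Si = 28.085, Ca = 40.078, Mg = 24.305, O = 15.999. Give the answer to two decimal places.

8.40 mass %

Molar mass of (Mg0.10Fe0.90)5Ca2Si8O22(OH)2: 0.50×24.305 + 4.50×55.845 + 2×40.078 + 8×28.085 + 24×15.999 + 2×1.008 = 954.283 g/mol.
Mass of Ca per formula unit: 2 × 40.078 = 80.156 g.
Weight fraction Ca = 80.156 / 954.283 = 0.0840.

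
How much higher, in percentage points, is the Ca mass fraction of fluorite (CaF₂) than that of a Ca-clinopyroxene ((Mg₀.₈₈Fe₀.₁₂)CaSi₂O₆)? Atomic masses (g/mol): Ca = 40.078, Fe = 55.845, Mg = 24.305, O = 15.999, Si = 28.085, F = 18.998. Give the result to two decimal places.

33.14 percentage points

First mineral: 40.078 g Ca in 78.074 g formula = 51.33 wt% Ca.
Second mineral: 40.078 g Ca in 220.332 g formula = 18.19 wt% Ca.
51.33% − 18.19% gives a difference of 33.14 percentage points.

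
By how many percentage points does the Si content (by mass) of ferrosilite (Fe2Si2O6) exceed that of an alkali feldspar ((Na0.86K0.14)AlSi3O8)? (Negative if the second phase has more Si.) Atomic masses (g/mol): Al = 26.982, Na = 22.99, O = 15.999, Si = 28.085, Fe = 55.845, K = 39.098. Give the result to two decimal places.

First mineral: 56.170 g Si in 263.854 g formula = 21.29 wt% Si.
Second mineral: 84.255 g Si in 264.474 g formula = 31.86 wt% Si.
21.29% − 31.86% gives a difference of -10.57 percentage points.

-10.57 percentage points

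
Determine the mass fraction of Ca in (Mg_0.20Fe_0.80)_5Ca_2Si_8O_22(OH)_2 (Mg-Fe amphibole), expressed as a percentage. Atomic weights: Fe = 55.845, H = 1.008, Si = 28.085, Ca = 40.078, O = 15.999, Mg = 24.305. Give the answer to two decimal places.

8.54 mass %

Formula mass = 1*24.305 + 4*55.845 + 2*40.078 + 8*28.085 + 24*15.999 + 2*1.008 = 938.513 g/mol, of which 80.156 g is Ca.
So Ca makes up 80.156/938.513 = 0.0854 of the mass, i.e. 8.54%.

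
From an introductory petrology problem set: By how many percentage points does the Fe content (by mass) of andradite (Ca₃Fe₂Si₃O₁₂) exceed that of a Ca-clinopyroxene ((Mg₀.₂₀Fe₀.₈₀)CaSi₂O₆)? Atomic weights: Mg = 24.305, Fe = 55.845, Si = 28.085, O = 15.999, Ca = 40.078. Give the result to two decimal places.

3.50 percentage points

M(Ca₃Fe₂Si₃O₁₂) = 508.167 g/mol, so wt% Fe = 111.690/508.167 × 100 = 21.98%.
M((Mg₀.₂₀Fe₀.₈₀)CaSi₂O₆) = 241.779 g/mol, so wt% Fe = 44.676/241.779 × 100 = 18.48%.
21.98 − 18.48 = 3.50 pp.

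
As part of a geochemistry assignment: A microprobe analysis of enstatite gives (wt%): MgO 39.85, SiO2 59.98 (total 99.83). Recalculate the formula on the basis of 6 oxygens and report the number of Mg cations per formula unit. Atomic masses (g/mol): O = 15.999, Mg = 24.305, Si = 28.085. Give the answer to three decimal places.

MgO (M=40.304): mol = 0.98874; Mg = 0.98874, O = 0.98874.
SiO2 (M=60.083): mol = 0.99829; Si = 0.99829, O = 1.99658.
ΣO = 2.98532; factor = 6/ΣO = 2.00983.
Mg apfu = 0.98874 × 2.00983 = 1.987.

1.987 Mg apfu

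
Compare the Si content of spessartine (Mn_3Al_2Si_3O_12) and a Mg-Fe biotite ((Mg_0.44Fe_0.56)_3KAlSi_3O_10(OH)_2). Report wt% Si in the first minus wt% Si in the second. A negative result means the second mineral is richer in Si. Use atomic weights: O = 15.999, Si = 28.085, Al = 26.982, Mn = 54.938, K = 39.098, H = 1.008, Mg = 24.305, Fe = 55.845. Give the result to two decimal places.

First mineral: 84.255 g Si in 495.021 g formula = 17.02 wt% Si.
Second mineral: 84.255 g Si in 470.241 g formula = 17.92 wt% Si.
17.02% − 17.92% gives a difference of -0.90 percentage points.

-0.90 percentage points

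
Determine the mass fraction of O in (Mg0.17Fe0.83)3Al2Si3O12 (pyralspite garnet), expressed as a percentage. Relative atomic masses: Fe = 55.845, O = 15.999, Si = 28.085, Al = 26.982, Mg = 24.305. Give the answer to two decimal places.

Molar mass of (Mg0.17Fe0.83)3Al2Si3O12: 0.51*24.305 + 2.49*55.845 + 2*26.982 + 3*28.085 + 12*15.999 = 481.657 g/mol.
Mass of O per formula unit: 12 × 15.999 = 191.988 g.
Weight fraction O = 191.988 / 481.657 = 0.3986.

39.86 wt%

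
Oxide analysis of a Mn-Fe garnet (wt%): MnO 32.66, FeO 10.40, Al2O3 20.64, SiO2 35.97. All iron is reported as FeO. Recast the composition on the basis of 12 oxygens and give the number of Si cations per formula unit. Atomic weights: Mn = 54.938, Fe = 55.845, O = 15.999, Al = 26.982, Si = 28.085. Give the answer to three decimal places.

2.981 Si apfu

MnO (M=70.937): mol = 0.46041; Mn = 0.46041, O = 0.46041.
FeO (M=71.844): mol = 0.14476; Fe = 0.14476, O = 0.14476.
Al2O3 (M=101.961): mol = 0.20243; Al = 0.40486, O = 0.60729.
SiO2 (M=60.083): mol = 0.59867; Si = 0.59867, O = 1.19734.
ΣO = 2.40980; factor = 12/ΣO = 4.97967.
Si apfu = 0.59867 × 4.97967 = 2.981.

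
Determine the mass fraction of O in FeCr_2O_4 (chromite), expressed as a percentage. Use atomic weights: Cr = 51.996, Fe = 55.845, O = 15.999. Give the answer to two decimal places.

Molar mass of FeCr_2O_4: 1×55.845 + 2×51.996 + 4×15.999 = 223.833 g/mol.
Mass of O per formula unit: 4 × 15.999 = 63.996 g.
Weight fraction O = 63.996 / 223.833 = 0.2859.

28.59 wt%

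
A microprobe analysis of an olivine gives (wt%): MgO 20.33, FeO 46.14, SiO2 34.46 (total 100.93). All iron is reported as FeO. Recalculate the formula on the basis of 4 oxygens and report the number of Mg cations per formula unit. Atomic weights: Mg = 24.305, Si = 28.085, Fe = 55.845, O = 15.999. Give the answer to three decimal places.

MgO: 20.33/40.304 = 0.50442 mol → 0.50442 mol Mg, 0.50442 mol O.
FeO: 46.14/71.844 = 0.64222 mol → 0.64222 mol Fe, 0.64222 mol O.
SiO2: 34.46/60.083 = 0.57354 mol → 0.57354 mol Si, 1.14708 mol O.
Total oxygen = 2.29372 mol. Normalization factor = 4/2.29372 = 1.74389.
Mg per 4 O = 0.50442 × 1.74389 = 0.880.

0.880 Mg apfu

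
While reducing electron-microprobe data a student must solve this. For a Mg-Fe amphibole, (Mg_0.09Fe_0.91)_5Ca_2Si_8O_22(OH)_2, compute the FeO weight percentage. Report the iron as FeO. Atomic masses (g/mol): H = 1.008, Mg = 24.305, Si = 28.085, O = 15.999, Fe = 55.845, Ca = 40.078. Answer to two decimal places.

Molar mass of (Mg_0.09Fe_0.91)_5Ca_2Si_8O_22(OH)_2 = 0.45·24.305 + 4.55·55.845 + 2·40.078 + 8·28.085 + 24·15.999 + 2·1.008 = 955.860 g/mol.
Each formula unit contains 4.55 Fe, equivalent to 4.55/1 = 4.5500 mol FeO.
M(FeO) = 1×55.845 + 1×15.999 = 71.844 g/mol.
Mass of FeO per formula unit = 4.5500 × 71.844 = 326.890 g.
FeO wt% = 326.890 / 955.860 × 100 = 34.20%.

34.20 wt%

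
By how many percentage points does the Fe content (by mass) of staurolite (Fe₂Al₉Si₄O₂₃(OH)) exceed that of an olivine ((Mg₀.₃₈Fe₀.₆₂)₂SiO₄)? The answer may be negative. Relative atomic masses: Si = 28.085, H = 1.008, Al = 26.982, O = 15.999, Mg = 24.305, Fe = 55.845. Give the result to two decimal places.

M(Fe₂Al₉Si₄O₂₃(OH)) = 851.852 g/mol, so wt% Fe = 111.690/851.852 × 100 = 13.11%.
M((Mg₀.₃₈Fe₀.₆₂)₂SiO₄) = 179.801 g/mol, so wt% Fe = 69.248/179.801 × 100 = 38.51%.
13.11 − 38.51 = -25.40 pp.

-25.40 percentage points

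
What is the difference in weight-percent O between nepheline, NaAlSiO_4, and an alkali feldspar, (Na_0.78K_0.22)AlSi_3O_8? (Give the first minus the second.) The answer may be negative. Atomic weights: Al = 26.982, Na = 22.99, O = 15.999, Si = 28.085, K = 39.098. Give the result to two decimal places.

M(NaAlSiO_4) = 142.053 g/mol, so wt% O = 63.996/142.053 × 100 = 45.05%.
M((Na_0.78K_0.22)AlSi_3O_8) = 265.763 g/mol, so wt% O = 127.992/265.763 × 100 = 48.16%.
45.05 − 48.16 = -3.11 pp.

-3.11 percentage points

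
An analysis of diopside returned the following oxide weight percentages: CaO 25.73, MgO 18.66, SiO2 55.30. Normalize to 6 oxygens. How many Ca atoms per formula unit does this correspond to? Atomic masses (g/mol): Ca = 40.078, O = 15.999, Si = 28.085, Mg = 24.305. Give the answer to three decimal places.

CaO: 25.73/56.077 = 0.45883 mol → 0.45883 mol Ca, 0.45883 mol O.
MgO: 18.66/40.304 = 0.46298 mol → 0.46298 mol Mg, 0.46298 mol O.
SiO2: 55.30/60.083 = 0.92039 mol → 0.92039 mol Si, 1.84078 mol O.
Total oxygen = 2.76259 mol. Normalization factor = 6/2.76259 = 2.17187.
Ca per 6 O = 0.45883 × 2.17187 = 0.997.

0.997 Ca apfu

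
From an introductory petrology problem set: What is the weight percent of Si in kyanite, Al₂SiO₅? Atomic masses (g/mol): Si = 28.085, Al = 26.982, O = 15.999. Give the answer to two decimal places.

Formula mass = 2*26.982 + 1*28.085 + 5*15.999 = 162.044 g/mol, of which 28.085 g is Si.
So Si makes up 28.085/162.044 = 0.1733 of the mass, i.e. 17.33%.

17.33 wt%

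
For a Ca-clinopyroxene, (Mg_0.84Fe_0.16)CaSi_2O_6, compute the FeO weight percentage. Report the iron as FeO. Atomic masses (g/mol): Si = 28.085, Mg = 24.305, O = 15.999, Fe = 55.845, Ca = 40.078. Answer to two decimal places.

Formula mass = 221.593 g/mol.
0.16 Fe → 0.1600 mol FeO per formula unit; M(FeO) = 71.844, so FeO mass = 11.495 g.
11.495/221.593 × 100 = 5.19 wt%.

5.19 wt%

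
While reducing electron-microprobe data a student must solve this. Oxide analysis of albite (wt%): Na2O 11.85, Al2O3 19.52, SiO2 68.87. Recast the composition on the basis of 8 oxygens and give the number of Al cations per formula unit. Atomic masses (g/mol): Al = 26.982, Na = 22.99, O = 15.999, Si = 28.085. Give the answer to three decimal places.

11.85 wt% Na2O ÷ 61.979 g/mol = 0.19119 mol, giving 0.38238 Na and 0.19119 O.
19.52 wt% Al2O3 ÷ 101.961 g/mol = 0.19145 mol, giving 0.38290 Al and 0.57435 O.
68.87 wt% SiO2 ÷ 60.083 g/mol = 1.14625 mol, giving 1.14625 Si and 2.29250 O.
Oxygen sums to 3.05804; scaling by 8/3.05804 = 2.61605 puts the formula on 8 O.
Al: 0.38290 × 2.61605 = 1.002 atoms per formula unit.

1.002 Al apfu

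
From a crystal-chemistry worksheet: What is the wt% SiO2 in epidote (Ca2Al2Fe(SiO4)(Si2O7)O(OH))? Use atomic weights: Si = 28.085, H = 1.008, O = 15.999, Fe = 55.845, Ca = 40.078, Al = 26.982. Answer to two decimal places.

Molar mass of Ca2Al2Fe(SiO4)(Si2O7)O(OH) = 2×40.078 + 2×26.982 + 1×55.845 + 3×28.085 + 13×15.999 + 1×1.008 = 483.215 g/mol.
Each formula unit contains 3 Si, equivalent to 3/1 = 3.0000 mol SiO2.
M(SiO2) = 1×28.085 + 2×15.999 = 60.083 g/mol.
Mass of SiO2 per formula unit = 3.0000 × 60.083 = 180.249 g.
SiO2 wt% = 180.249 / 483.215 × 100 = 37.30%.

37.30 wt%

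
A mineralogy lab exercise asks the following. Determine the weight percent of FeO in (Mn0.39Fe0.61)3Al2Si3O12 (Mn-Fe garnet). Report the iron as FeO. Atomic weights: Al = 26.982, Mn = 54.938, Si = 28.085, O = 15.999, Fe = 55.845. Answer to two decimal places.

26.47 wt%

Molar mass of (Mn0.39Fe0.61)3Al2Si3O12 = 1.17×54.938 + 1.83×55.845 + 2×26.982 + 3×28.085 + 12×15.999 = 496.681 g/mol.
Each formula unit contains 1.83 Fe, equivalent to 1.83/1 = 1.8300 mol FeO.
M(FeO) = 1×55.845 + 1×15.999 = 71.844 g/mol.
Mass of FeO per formula unit = 1.8300 × 71.844 = 131.475 g.
FeO wt% = 131.475 / 496.681 × 100 = 26.47%.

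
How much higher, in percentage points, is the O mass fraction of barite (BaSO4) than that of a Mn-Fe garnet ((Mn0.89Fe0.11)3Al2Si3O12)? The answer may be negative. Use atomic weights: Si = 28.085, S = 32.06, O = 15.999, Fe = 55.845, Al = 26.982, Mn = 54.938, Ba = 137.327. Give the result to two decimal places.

M(BaSO4) = 233.383 g/mol, so wt% O = 63.996/233.383 × 100 = 27.42%.
M((Mn0.89Fe0.11)3Al2Si3O12) = 495.320 g/mol, so wt% O = 191.988/495.320 × 100 = 38.76%.
27.42 − 38.76 = -11.34 pp.

-11.34 percentage points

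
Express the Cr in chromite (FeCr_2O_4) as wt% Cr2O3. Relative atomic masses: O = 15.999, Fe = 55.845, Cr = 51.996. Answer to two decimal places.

Molar mass of FeCr_2O_4 = 1*55.845 + 2*51.996 + 4*15.999 = 223.833 g/mol.
Each formula unit contains 2 Cr, equivalent to 2/2 = 1.0000 mol Cr2O3.
M(Cr2O3) = 2×51.996 + 3×15.999 = 151.989 g/mol.
Mass of Cr2O3 per formula unit = 1.0000 × 151.989 = 151.989 g.
Cr2O3 wt% = 151.989 / 223.833 × 100 = 67.90%.

67.90 wt%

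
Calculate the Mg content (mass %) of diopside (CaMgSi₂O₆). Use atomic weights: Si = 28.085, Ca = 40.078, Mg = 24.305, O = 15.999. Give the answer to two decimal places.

Formula mass = 1·40.078 + 1·24.305 + 2·28.085 + 6·15.999 = 216.547 g/mol, of which 24.305 g is Mg.
So Mg makes up 24.305/216.547 = 0.1122 of the mass, i.e. 11.22%.

11.22 mass %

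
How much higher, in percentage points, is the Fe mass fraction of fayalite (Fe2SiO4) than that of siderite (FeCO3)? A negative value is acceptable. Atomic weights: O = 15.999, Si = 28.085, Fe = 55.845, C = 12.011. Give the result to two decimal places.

6.61 percentage points

Fe in Fe2SiO4: molar mass 203.771 g/mol; 2×55.845 = 111.690 g → 54.81 wt%.
Fe in FeCO3: molar mass 115.853 g/mol; 1×55.845 = 55.845 g → 48.20 wt%.
Difference = 54.81 − 48.20 = 6.61 percentage points.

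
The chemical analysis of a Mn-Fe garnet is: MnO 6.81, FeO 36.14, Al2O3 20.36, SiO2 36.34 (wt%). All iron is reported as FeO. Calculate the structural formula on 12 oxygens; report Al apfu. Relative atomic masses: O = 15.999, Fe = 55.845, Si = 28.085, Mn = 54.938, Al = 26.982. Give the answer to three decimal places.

1.990 Al apfu

MnO: 6.81/70.937 = 0.09600 mol → 0.09600 mol Mn, 0.09600 mol O.
FeO: 36.14/71.844 = 0.50303 mol → 0.50303 mol Fe, 0.50303 mol O.
Al2O3: 20.36/101.961 = 0.19968 mol → 0.39936 mol Al, 0.59904 mol O.
SiO2: 36.34/60.083 = 0.60483 mol → 0.60483 mol Si, 1.20966 mol O.
Total oxygen = 2.40773 mol. Normalization factor = 12/2.40773 = 4.98395.
Al per 12 O = 0.39936 × 4.98395 = 1.990.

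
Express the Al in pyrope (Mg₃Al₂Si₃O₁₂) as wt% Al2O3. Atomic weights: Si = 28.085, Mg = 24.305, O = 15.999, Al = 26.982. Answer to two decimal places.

25.29 wt%

Formula mass = 403.122 g/mol.
2 Al → 1.0000 mol Al2O3 per formula unit; M(Al2O3) = 101.961, so Al2O3 mass = 101.961 g.
101.961/403.122 × 100 = 25.29 wt%.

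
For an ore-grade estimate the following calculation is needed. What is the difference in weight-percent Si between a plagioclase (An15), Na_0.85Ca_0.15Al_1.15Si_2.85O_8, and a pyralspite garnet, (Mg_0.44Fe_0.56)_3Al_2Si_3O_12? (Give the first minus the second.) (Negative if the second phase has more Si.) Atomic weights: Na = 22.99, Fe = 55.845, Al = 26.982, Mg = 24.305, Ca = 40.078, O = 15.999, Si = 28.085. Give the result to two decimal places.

First mineral: 80.042 g Si in 264.617 g formula = 30.25 wt% Si.
Second mineral: 84.255 g Si in 456.109 g formula = 18.47 wt% Si.
30.25% − 18.47% gives a difference of 11.78 percentage points.

11.78 percentage points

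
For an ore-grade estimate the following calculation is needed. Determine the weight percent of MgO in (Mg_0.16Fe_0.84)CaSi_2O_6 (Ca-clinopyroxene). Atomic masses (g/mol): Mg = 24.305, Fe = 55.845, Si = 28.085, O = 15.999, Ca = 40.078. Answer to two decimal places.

Formula mass = 243.041 g/mol.
0.16 Mg → 0.1600 mol MgO per formula unit; M(MgO) = 40.304, so MgO mass = 6.449 g.
6.449/243.041 × 100 = 2.65 wt%.

2.65 wt%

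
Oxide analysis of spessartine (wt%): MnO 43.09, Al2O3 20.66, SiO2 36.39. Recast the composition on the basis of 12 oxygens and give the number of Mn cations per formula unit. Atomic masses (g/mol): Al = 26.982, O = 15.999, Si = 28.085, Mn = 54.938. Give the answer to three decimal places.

3.004 Mn apfu

MnO (M=70.937): mol = 0.60744; Mn = 0.60744, O = 0.60744.
Al2O3 (M=101.961): mol = 0.20263; Al = 0.40526, O = 0.60789.
SiO2 (M=60.083): mol = 0.60566; Si = 0.60566, O = 1.21132.
ΣO = 2.42665; factor = 12/ΣO = 4.94509.
Mn apfu = 0.60744 × 4.94509 = 3.004.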